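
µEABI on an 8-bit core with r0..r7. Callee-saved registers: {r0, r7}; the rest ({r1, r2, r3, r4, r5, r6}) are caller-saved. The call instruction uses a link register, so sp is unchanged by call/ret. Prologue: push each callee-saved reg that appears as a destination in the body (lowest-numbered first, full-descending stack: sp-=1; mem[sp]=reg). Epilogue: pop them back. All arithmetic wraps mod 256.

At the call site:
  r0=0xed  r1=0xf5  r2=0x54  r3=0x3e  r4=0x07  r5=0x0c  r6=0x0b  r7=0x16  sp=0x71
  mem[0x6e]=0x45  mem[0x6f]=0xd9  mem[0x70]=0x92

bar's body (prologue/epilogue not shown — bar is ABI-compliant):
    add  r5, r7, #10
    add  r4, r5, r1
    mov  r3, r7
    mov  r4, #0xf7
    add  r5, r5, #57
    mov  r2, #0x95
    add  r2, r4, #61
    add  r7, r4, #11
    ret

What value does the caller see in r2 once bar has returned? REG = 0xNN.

REG = 0x34

prologue: push r7 → mem[0x70]=0x16, sp=0x70
body[0] add  r5, r7, #10 → r5=0x20
body[1] add  r4, r5, r1 → r4=0x15
body[2] mov  r3, r7 → r3=0x16
body[3] mov  r4, #0xf7 → r4=0xf7
body[4] add  r5, r5, #57 → r5=0x59
body[5] mov  r2, #0x95 → r2=0x95
body[6] add  r2, r4, #61 → r2=0x34
body[7] add  r7, r4, #11 → r7=0x02
epilogue: pop r7=0x16, sp=0x71
r2 is caller-saved → body value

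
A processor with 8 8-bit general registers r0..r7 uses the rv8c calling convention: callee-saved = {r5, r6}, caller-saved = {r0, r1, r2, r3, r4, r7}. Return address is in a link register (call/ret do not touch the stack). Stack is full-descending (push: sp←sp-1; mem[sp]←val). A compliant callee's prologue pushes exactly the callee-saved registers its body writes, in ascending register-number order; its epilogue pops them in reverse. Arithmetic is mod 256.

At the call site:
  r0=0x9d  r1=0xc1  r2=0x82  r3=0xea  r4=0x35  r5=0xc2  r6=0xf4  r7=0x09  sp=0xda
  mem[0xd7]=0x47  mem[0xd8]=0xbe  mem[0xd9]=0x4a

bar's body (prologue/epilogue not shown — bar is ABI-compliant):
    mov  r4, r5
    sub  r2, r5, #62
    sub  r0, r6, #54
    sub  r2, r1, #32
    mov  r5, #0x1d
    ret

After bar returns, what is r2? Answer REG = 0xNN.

REG = 0xa1

prologue: push r5 -> mem[0xd9]=0xc2, sp=0xd9
body[0] mov  r4, r5 -> r4=0xc2
body[1] sub  r2, r5, #62 -> r2=0x84
body[2] sub  r0, r6, #54 -> r0=0xbe
body[3] sub  r2, r1, #32 -> r2=0xa1
body[4] mov  r5, #0x1d -> r5=0x1d
epilogue: pop r5=0xc2, sp=0xda
r2 is caller-saved -> body value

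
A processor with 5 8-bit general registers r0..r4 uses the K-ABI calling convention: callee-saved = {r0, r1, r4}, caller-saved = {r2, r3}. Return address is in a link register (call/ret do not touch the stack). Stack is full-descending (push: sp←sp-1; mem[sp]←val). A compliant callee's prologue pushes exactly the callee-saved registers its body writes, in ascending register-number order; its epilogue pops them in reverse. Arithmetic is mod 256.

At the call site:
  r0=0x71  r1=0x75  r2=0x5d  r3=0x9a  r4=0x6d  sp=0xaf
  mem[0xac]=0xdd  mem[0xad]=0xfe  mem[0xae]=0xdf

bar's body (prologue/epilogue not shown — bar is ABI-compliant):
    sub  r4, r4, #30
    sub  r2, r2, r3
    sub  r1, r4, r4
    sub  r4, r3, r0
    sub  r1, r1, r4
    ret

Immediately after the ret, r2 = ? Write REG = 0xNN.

prologue: push r1 → mem[0xae]=0x75, sp=0xae
prologue: push r4 → mem[0xad]=0x6d, sp=0xad
body[0] sub  r4, r4, #30 → r4=0x4f
body[1] sub  r2, r2, r3 → r2=0xc3
body[2] sub  r1, r4, r4 → r1=0x00
body[3] sub  r4, r3, r0 → r4=0x29
body[4] sub  r1, r1, r4 → r1=0xd7
epilogue: pop r4=0x6d, sp=0xae
epilogue: pop r1=0x75, sp=0xaf
r2 is caller-saved → body value

REG = 0xc3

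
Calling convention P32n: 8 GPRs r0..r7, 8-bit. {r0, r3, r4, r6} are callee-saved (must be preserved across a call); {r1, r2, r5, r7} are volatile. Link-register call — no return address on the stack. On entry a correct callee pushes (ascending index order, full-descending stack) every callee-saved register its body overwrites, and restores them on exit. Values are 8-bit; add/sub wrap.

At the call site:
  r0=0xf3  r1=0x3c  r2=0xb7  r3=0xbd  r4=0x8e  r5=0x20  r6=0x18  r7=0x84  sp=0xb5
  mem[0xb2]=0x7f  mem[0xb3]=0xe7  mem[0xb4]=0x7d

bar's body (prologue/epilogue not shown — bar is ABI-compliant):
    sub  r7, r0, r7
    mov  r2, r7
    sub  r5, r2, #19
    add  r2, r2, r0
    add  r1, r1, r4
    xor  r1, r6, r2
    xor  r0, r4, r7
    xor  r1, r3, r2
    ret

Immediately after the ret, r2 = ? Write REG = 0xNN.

REG = 0x62

prologue: push r0 → mem[0xb4]=0xf3, sp=0xb4
body[0] sub  r7, r0, r7 → r7=0x6f
body[1] mov  r2, r7 → r2=0x6f
body[2] sub  r5, r2, #19 → r5=0x5c
body[3] add  r2, r2, r0 → r2=0x62
body[4] add  r1, r1, r4 → r1=0xca
body[5] xor  r1, r6, r2 → r1=0x7a
body[6] xor  r0, r4, r7 → r0=0xe1
body[7] xor  r1, r3, r2 → r1=0xdf
epilogue: pop r0=0xf3, sp=0xb5
r2 is caller-saved → body value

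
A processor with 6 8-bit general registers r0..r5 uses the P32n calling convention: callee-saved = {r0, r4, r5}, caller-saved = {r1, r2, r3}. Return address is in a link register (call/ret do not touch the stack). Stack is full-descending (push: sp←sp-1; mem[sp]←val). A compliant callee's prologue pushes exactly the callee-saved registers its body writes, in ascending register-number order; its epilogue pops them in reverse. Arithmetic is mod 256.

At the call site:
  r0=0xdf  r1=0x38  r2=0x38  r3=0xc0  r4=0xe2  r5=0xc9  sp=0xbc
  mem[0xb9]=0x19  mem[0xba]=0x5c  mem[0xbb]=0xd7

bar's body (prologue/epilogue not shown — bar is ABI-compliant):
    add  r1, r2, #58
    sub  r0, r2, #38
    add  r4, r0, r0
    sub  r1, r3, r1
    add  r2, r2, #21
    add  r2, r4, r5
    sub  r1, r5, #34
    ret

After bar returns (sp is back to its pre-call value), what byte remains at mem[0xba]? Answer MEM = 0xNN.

MEM = 0xe2

prologue: push r0 → mem[0xbb]=0xdf, sp=0xbb
prologue: push r4 → mem[0xba]=0xe2, sp=0xba
body[0] add  r1, r2, #58 → r1=0x72
body[1] sub  r0, r2, #38 → r0=0x12
body[2] add  r4, r0, r0 → r4=0x24
body[3] sub  r1, r3, r1 → r1=0x4e
body[4] add  r2, r2, #21 → r2=0x4d
body[5] add  r2, r4, r5 → r2=0xed
body[6] sub  r1, r5, #34 → r1=0xa7
epilogue: pop r4=0xe2, sp=0xbb
epilogue: pop r0=0xdf, sp=0xbc
prologue pushed ['r0', 'r4'] at ['0xbb', '0xba']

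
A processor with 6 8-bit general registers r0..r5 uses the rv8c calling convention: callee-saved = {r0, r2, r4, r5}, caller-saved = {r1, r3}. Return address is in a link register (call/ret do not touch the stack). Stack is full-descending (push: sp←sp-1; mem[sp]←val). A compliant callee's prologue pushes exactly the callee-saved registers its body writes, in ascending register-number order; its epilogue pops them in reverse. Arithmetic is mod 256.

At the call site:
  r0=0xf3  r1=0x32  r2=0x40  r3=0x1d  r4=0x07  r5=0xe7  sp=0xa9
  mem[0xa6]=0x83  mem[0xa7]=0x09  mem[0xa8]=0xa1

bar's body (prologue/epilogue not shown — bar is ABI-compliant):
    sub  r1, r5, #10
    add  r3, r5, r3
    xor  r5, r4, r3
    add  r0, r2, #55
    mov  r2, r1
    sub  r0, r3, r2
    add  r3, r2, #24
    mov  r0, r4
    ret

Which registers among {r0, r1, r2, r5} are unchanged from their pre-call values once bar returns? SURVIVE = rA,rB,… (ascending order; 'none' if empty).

prologue: push r0 → mem[0xa8]=0xf3, sp=0xa8
prologue: push r2 → mem[0xa7]=0x40, sp=0xa7
prologue: push r5 → mem[0xa6]=0xe7, sp=0xa6
body[0] sub  r1, r5, #10 → r1=0xdd
body[1] add  r3, r5, r3 → r3=0x04
body[2] xor  r5, r4, r3 → r5=0x03
body[3] add  r0, r2, #55 → r0=0x77
body[4] mov  r2, r1 → r2=0xdd
body[5] sub  r0, r3, r2 → r0=0x27
body[6] add  r3, r2, #24 → r3=0xf5
body[7] mov  r0, r4 → r0=0x07
epilogue: pop r5=0xe7, sp=0xa7
epilogue: pop r2=0x40, sp=0xa8
epilogue: pop r0=0xf3, sp=0xa9
r0: callee-saved, written=True
r1: caller-saved, written=True
r2: callee-saved, written=True
r5: callee-saved, written=True

SURVIVE = r0,r2,r5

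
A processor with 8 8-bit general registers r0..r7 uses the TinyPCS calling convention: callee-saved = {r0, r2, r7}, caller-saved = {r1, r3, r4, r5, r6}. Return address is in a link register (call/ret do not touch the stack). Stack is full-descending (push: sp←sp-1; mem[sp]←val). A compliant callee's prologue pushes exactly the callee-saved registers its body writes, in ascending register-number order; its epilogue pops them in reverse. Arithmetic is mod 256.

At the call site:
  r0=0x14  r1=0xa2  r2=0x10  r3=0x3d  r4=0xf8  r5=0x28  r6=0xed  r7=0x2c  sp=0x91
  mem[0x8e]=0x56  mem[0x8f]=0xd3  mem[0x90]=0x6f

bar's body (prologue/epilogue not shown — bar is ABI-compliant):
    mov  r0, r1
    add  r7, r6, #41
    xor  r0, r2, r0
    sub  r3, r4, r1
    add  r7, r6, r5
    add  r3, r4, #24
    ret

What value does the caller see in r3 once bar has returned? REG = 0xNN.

REG = 0x10

prologue: push r0 → mem[0x90]=0x14, sp=0x90
prologue: push r7 → mem[0x8f]=0x2c, sp=0x8f
body[0] mov  r0, r1 → r0=0xa2
body[1] add  r7, r6, #41 → r7=0x16
body[2] xor  r0, r2, r0 → r0=0xb2
body[3] sub  r3, r4, r1 → r3=0x56
body[4] add  r7, r6, r5 → r7=0x15
body[5] add  r3, r4, #24 → r3=0x10
epilogue: pop r7=0x2c, sp=0x90
epilogue: pop r0=0x14, sp=0x91
r3 is caller-saved → body value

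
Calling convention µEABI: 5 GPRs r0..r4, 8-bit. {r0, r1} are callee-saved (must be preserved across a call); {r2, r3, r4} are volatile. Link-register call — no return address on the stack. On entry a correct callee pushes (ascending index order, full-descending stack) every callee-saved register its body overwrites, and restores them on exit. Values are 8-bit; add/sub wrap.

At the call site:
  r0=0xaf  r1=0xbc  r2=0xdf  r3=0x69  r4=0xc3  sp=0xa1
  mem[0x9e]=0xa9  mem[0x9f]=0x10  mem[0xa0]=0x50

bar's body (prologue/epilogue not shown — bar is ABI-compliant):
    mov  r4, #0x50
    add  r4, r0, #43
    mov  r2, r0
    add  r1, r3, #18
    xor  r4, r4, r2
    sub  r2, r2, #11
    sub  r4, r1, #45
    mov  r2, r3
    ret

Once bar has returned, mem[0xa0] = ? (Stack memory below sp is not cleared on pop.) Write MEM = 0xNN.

MEM = 0xbc

prologue: push r1 -> mem[0xa0]=0xbc, sp=0xa0
body[0] mov  r4, #0x50 -> r4=0x50
body[1] add  r4, r0, #43 -> r4=0xda
body[2] mov  r2, r0 -> r2=0xaf
body[3] add  r1, r3, #18 -> r1=0x7b
body[4] xor  r4, r4, r2 -> r4=0x75
body[5] sub  r2, r2, #11 -> r2=0xa4
body[6] sub  r4, r1, #45 -> r4=0x4e
body[7] mov  r2, r3 -> r2=0x69
epilogue: pop r1=0xbc, sp=0xa1
prologue pushed ['r1'] at ['0xa0']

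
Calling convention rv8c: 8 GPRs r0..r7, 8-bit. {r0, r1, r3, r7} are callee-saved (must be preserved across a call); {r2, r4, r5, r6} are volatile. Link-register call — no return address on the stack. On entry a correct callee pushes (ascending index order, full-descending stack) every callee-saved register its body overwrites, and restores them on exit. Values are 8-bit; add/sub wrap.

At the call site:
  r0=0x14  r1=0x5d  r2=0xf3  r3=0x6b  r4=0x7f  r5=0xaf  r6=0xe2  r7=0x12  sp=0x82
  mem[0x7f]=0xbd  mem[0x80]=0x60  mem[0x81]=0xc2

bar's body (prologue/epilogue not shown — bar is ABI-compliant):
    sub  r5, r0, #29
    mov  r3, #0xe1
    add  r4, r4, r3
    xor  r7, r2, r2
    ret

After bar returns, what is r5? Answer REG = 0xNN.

prologue: push r3 -> mem[0x81]=0x6b, sp=0x81
prologue: push r7 -> mem[0x80]=0x12, sp=0x80
body[0] sub  r5, r0, #29 -> r5=0xf7
body[1] mov  r3, #0xe1 -> r3=0xe1
body[2] add  r4, r4, r3 -> r4=0x60
body[3] xor  r7, r2, r2 -> r7=0x00
epilogue: pop r7=0x12, sp=0x81
epilogue: pop r3=0x6b, sp=0x82
r5 is caller-saved -> body value

REG = 0xf7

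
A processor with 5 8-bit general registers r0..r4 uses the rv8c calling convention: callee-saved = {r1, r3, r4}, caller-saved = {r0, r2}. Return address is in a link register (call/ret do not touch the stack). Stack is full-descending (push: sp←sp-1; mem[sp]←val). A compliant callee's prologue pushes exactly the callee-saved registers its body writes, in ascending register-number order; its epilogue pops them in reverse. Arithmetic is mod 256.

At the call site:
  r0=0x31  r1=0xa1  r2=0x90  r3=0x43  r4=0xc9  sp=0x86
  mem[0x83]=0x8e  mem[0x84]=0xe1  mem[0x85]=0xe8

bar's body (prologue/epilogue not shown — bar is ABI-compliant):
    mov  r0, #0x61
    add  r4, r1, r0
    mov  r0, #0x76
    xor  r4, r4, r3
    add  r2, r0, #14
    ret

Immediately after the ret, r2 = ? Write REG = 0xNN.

prologue: push r4 -> mem[0x85]=0xc9, sp=0x85
body[0] mov  r0, #0x61 -> r0=0x61
body[1] add  r4, r1, r0 -> r4=0x02
body[2] mov  r0, #0x76 -> r0=0x76
body[3] xor  r4, r4, r3 -> r4=0x41
body[4] add  r2, r0, #14 -> r2=0x84
epilogue: pop r4=0xc9, sp=0x86
r2 is caller-saved -> body value

REG = 0x84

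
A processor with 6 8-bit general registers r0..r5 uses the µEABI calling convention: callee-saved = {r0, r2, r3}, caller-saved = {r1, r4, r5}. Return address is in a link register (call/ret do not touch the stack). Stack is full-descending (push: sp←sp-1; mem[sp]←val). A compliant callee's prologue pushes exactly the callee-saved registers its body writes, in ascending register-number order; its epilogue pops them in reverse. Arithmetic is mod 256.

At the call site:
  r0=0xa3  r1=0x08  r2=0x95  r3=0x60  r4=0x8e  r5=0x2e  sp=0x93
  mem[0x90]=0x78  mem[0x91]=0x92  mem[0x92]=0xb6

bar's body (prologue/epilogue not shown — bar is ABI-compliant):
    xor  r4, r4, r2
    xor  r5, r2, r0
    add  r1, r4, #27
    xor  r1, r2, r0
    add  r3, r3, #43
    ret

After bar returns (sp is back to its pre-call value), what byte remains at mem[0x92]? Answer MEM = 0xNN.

prologue: push r3 -> mem[0x92]=0x60, sp=0x92
body[0] xor  r4, r4, r2 -> r4=0x1b
body[1] xor  r5, r2, r0 -> r5=0x36
body[2] add  r1, r4, #27 -> r1=0x36
body[3] xor  r1, r2, r0 -> r1=0x36
body[4] add  r3, r3, #43 -> r3=0x8b
epilogue: pop r3=0x60, sp=0x93
prologue pushed ['r3'] at ['0x92']

MEM = 0x60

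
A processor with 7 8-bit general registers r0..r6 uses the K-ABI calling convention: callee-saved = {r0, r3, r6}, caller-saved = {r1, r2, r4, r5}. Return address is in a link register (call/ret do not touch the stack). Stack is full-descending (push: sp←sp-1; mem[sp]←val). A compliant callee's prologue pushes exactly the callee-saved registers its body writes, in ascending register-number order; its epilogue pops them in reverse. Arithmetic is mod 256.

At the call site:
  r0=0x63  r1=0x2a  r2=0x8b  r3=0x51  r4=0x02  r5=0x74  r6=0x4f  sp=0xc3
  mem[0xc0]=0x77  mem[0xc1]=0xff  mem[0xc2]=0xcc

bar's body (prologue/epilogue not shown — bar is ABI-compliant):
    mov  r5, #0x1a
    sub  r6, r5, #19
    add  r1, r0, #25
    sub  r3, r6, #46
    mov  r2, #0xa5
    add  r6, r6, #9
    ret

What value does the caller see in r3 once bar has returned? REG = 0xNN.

prologue: push r3 -> mem[0xc2]=0x51, sp=0xc2
prologue: push r6 -> mem[0xc1]=0x4f, sp=0xc1
body[0] mov  r5, #0x1a -> r5=0x1a
body[1] sub  r6, r5, #19 -> r6=0x07
body[2] add  r1, r0, #25 -> r1=0x7c
body[3] sub  r3, r6, #46 -> r3=0xd9
body[4] mov  r2, #0xa5 -> r2=0xa5
body[5] add  r6, r6, #9 -> r6=0x10
epilogue: pop r6=0x4f, sp=0xc2
epilogue: pop r3=0x51, sp=0xc3
r3 is callee-saved -> restored

REG = 0x51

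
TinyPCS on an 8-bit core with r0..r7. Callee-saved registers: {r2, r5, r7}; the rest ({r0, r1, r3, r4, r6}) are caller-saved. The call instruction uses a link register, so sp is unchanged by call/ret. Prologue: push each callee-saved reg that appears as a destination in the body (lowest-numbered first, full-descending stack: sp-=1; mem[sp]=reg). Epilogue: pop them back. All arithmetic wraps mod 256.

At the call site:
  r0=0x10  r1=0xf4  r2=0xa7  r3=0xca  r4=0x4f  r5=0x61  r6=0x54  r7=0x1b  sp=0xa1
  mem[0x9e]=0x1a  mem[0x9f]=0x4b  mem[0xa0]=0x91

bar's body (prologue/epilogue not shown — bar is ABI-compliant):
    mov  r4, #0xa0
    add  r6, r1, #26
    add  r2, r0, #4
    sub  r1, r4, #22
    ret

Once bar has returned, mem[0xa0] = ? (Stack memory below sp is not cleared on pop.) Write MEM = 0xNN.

prologue: push r2 → mem[0xa0]=0xa7, sp=0xa0
body[0] mov  r4, #0xa0 → r4=0xa0
body[1] add  r6, r1, #26 → r6=0x0e
body[2] add  r2, r0, #4 → r2=0x14
body[3] sub  r1, r4, #22 → r1=0x8a
epilogue: pop r2=0xa7, sp=0xa1
prologue pushed ['r2'] at ['0xa0']

MEM = 0xa7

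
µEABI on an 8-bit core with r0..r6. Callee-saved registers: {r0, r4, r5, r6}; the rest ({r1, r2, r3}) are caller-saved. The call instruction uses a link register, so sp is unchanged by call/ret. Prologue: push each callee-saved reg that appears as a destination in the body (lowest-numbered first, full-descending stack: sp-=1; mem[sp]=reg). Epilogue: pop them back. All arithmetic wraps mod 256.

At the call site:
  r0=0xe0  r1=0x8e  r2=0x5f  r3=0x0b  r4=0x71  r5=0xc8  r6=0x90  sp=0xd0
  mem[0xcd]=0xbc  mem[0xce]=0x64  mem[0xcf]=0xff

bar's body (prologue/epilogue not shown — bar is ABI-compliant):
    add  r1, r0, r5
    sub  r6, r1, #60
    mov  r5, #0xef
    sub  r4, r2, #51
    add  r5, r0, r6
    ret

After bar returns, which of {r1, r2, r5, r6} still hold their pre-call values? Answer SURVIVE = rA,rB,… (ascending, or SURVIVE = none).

prologue: push r4 -> mem[0xcf]=0x71, sp=0xcf
prologue: push r5 -> mem[0xce]=0xc8, sp=0xce
prologue: push r6 -> mem[0xcd]=0x90, sp=0xcd
body[0] add  r1, r0, r5 -> r1=0xa8
body[1] sub  r6, r1, #60 -> r6=0x6c
body[2] mov  r5, #0xef -> r5=0xef
body[3] sub  r4, r2, #51 -> r4=0x2c
body[4] add  r5, r0, r6 -> r5=0x4c
epilogue: pop r6=0x90, sp=0xce
epilogue: pop r5=0xc8, sp=0xcf
epilogue: pop r4=0x71, sp=0xd0
r1: caller-saved, written=True
r2: caller-saved, written=False
r5: callee-saved, written=True
r6: callee-saved, written=True

SURVIVE = r2,r5,r6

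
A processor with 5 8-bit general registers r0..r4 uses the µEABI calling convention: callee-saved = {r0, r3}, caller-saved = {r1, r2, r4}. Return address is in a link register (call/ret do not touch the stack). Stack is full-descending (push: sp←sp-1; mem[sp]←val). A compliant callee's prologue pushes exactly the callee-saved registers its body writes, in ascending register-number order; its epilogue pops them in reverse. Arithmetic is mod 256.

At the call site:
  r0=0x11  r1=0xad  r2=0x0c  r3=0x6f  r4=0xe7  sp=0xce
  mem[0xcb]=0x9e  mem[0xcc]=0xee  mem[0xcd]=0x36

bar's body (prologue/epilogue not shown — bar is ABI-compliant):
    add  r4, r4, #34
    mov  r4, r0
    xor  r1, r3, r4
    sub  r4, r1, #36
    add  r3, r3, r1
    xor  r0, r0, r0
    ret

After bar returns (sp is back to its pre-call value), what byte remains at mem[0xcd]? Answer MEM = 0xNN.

MEM = 0x11

prologue: push r0 → mem[0xcd]=0x11, sp=0xcd
prologue: push r3 → mem[0xcc]=0x6f, sp=0xcc
body[0] add  r4, r4, #34 → r4=0x09
body[1] mov  r4, r0 → r4=0x11
body[2] xor  r1, r3, r4 → r1=0x7e
body[3] sub  r4, r1, #36 → r4=0x5a
body[4] add  r3, r3, r1 → r3=0xed
body[5] xor  r0, r0, r0 → r0=0x00
epilogue: pop r3=0x6f, sp=0xcd
epilogue: pop r0=0x11, sp=0xce
prologue pushed ['r0', 'r3'] at ['0xcd', '0xcc']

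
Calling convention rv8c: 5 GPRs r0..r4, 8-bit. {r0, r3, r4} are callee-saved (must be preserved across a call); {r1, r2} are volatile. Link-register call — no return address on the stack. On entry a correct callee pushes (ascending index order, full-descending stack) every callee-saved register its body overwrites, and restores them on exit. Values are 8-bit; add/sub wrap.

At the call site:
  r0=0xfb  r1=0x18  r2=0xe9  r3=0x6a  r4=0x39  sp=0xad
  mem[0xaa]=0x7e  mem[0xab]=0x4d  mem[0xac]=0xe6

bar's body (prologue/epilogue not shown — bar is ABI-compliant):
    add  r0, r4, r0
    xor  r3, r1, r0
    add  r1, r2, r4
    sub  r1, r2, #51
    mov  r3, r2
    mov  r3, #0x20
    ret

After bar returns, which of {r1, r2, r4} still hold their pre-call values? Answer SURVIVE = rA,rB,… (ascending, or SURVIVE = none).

SURVIVE = r2,r4

prologue: push r0 → mem[0xac]=0xfb, sp=0xac
prologue: push r3 → mem[0xab]=0x6a, sp=0xab
body[0] add  r0, r4, r0 → r0=0x34
body[1] xor  r3, r1, r0 → r3=0x2c
body[2] add  r1, r2, r4 → r1=0x22
body[3] sub  r1, r2, #51 → r1=0xb6
body[4] mov  r3, r2 → r3=0xe9
body[5] mov  r3, #0x20 → r3=0x20
epilogue: pop r3=0x6a, sp=0xac
epilogue: pop r0=0xfb, sp=0xad
r1: caller-saved, written=True
r2: caller-saved, written=False
r4: callee-saved, written=False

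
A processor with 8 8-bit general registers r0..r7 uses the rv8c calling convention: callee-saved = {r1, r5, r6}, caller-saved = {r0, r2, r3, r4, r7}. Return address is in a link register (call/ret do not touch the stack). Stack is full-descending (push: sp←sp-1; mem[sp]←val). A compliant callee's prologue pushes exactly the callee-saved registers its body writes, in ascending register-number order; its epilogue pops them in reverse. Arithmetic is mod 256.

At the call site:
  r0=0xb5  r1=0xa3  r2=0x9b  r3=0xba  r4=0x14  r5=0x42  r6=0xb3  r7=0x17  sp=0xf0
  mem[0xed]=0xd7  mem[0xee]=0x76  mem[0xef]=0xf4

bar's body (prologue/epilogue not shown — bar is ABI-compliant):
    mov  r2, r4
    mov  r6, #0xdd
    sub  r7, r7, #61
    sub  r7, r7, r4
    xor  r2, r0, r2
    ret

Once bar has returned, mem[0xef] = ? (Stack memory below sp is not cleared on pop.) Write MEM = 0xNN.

prologue: push r6 -> mem[0xef]=0xb3, sp=0xef
body[0] mov  r2, r4 -> r2=0x14
body[1] mov  r6, #0xdd -> r6=0xdd
body[2] sub  r7, r7, #61 -> r7=0xda
body[3] sub  r7, r7, r4 -> r7=0xc6
body[4] xor  r2, r0, r2 -> r2=0xa1
epilogue: pop r6=0xb3, sp=0xf0
prologue pushed ['r6'] at ['0xef']

MEM = 0xb3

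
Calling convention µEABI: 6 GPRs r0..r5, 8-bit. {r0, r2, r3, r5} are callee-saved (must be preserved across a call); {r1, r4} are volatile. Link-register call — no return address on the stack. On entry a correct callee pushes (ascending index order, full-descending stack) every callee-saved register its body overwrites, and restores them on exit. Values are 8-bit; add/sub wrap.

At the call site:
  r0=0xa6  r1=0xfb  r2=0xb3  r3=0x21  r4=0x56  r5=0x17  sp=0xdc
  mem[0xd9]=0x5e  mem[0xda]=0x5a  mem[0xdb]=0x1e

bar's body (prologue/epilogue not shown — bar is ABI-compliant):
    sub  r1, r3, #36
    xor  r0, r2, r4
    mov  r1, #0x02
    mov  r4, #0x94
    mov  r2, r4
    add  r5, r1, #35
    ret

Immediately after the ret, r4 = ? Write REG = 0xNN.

REG = 0x94

prologue: push r0 -> mem[0xdb]=0xa6, sp=0xdb
prologue: push r2 -> mem[0xda]=0xb3, sp=0xda
prologue: push r5 -> mem[0xd9]=0x17, sp=0xd9
body[0] sub  r1, r3, #36 -> r1=0xfd
body[1] xor  r0, r2, r4 -> r0=0xe5
body[2] mov  r1, #0x02 -> r1=0x02
body[3] mov  r4, #0x94 -> r4=0x94
body[4] mov  r2, r4 -> r2=0x94
body[5] add  r5, r1, #35 -> r5=0x25
epilogue: pop r5=0x17, sp=0xda
epilogue: pop r2=0xb3, sp=0xdb
epilogue: pop r0=0xa6, sp=0xdc
r4 is caller-saved -> body value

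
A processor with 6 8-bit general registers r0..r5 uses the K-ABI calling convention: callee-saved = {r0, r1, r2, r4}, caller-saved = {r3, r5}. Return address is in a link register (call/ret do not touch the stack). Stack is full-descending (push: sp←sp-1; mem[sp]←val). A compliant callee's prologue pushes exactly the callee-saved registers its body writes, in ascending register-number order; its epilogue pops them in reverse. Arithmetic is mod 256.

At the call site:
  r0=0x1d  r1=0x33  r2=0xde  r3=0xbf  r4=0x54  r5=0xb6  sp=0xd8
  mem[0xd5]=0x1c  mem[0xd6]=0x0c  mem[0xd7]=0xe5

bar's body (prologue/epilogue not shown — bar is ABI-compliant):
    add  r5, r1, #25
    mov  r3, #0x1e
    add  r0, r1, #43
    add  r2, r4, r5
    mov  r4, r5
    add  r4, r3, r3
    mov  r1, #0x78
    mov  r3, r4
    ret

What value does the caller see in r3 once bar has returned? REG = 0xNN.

prologue: push r0 -> mem[0xd7]=0x1d, sp=0xd7
prologue: push r1 -> mem[0xd6]=0x33, sp=0xd6
prologue: push r2 -> mem[0xd5]=0xde, sp=0xd5
prologue: push r4 -> mem[0xd4]=0x54, sp=0xd4
body[0] add  r5, r1, #25 -> r5=0x4c
body[1] mov  r3, #0x1e -> r3=0x1e
body[2] add  r0, r1, #43 -> r0=0x5e
body[3] add  r2, r4, r5 -> r2=0xa0
body[4] mov  r4, r5 -> r4=0x4c
body[5] add  r4, r3, r3 -> r4=0x3c
body[6] mov  r1, #0x78 -> r1=0x78
body[7] mov  r3, r4 -> r3=0x3c
epilogue: pop r4=0x54, sp=0xd5
epilogue: pop r2=0xde, sp=0xd6
epilogue: pop r1=0x33, sp=0xd7
epilogue: pop r0=0x1d, sp=0xd8
r3 is caller-saved -> body value

REG = 0x3c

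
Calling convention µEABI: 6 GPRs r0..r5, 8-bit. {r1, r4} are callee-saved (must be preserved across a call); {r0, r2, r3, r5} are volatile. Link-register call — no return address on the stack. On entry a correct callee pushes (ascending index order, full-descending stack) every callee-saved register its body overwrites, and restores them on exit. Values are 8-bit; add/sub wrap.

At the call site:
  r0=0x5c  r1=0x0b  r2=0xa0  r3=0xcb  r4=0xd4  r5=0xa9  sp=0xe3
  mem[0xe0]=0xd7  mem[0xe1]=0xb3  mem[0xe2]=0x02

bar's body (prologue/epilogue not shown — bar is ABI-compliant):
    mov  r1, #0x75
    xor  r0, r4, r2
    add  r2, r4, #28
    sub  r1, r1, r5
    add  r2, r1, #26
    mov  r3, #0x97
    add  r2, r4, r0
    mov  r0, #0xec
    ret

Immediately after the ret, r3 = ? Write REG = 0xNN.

prologue: push r1 -> mem[0xe2]=0x0b, sp=0xe2
body[0] mov  r1, #0x75 -> r1=0x75
body[1] xor  r0, r4, r2 -> r0=0x74
body[2] add  r2, r4, #28 -> r2=0xf0
body[3] sub  r1, r1, r5 -> r1=0xcc
body[4] add  r2, r1, #26 -> r2=0xe6
body[5] mov  r3, #0x97 -> r3=0x97
body[6] add  r2, r4, r0 -> r2=0x48
body[7] mov  r0, #0xec -> r0=0xec
epilogue: pop r1=0x0b, sp=0xe3
r3 is caller-saved -> body value

REG = 0x97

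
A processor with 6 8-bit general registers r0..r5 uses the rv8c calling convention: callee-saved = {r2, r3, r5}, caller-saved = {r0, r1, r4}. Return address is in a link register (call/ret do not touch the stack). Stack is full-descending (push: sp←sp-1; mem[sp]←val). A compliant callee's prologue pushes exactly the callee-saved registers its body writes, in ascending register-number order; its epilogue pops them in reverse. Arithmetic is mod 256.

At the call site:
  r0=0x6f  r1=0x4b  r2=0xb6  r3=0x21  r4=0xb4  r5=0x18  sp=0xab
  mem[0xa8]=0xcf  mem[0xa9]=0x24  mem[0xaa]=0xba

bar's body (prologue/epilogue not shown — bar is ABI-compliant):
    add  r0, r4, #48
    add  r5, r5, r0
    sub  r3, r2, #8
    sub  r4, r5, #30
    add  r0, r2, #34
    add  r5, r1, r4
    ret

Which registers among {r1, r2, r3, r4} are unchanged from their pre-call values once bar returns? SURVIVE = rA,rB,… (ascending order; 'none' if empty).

prologue: push r3 -> mem[0xaa]=0x21, sp=0xaa
prologue: push r5 -> mem[0xa9]=0x18, sp=0xa9
body[0] add  r0, r4, #48 -> r0=0xe4
body[1] add  r5, r5, r0 -> r5=0xfc
body[2] sub  r3, r2, #8 -> r3=0xae
body[3] sub  r4, r5, #30 -> r4=0xde
body[4] add  r0, r2, #34 -> r0=0xd8
body[5] add  r5, r1, r4 -> r5=0x29
epilogue: pop r5=0x18, sp=0xaa
epilogue: pop r3=0x21, sp=0xab
r1: caller-saved, written=False
r2: callee-saved, written=False
r3: callee-saved, written=True
r4: caller-saved, written=True

SURVIVE = r1,r2,r3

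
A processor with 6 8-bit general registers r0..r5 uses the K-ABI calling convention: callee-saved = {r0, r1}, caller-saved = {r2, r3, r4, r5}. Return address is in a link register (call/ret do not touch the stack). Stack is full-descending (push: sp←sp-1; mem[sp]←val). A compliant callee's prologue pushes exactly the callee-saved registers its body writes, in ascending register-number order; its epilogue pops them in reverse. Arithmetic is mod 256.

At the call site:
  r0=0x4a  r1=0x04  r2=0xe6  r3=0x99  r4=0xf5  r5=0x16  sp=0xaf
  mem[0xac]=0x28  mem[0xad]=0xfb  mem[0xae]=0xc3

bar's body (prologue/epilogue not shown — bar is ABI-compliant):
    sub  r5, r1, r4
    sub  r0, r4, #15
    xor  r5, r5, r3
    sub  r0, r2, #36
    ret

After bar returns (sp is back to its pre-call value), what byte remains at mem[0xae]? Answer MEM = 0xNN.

MEM = 0x4a

prologue: push r0 -> mem[0xae]=0x4a, sp=0xae
body[0] sub  r5, r1, r4 -> r5=0x0f
body[1] sub  r0, r4, #15 -> r0=0xe6
body[2] xor  r5, r5, r3 -> r5=0x96
body[3] sub  r0, r2, #36 -> r0=0xc2
epilogue: pop r0=0x4a, sp=0xaf
prologue pushed ['r0'] at ['0xae']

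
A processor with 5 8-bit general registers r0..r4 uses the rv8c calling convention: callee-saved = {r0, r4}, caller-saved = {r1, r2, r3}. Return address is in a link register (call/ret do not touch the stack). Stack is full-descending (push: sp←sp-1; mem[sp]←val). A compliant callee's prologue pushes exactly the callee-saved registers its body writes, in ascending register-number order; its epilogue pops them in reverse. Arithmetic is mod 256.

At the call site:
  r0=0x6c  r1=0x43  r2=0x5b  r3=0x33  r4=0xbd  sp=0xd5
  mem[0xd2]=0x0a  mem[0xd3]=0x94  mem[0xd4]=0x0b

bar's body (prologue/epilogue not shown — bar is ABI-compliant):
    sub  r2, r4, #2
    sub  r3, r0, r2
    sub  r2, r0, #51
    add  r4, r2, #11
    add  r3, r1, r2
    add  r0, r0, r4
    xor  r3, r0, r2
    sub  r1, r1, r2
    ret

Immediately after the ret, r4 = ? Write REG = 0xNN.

prologue: push r0 → mem[0xd4]=0x6c, sp=0xd4
prologue: push r4 → mem[0xd3]=0xbd, sp=0xd3
body[0] sub  r2, r4, #2 → r2=0xbb
body[1] sub  r3, r0, r2 → r3=0xb1
body[2] sub  r2, r0, #51 → r2=0x39
body[3] add  r4, r2, #11 → r4=0x44
body[4] add  r3, r1, r2 → r3=0x7c
body[5] add  r0, r0, r4 → r0=0xb0
body[6] xor  r3, r0, r2 → r3=0x89
body[7] sub  r1, r1, r2 → r1=0x0a
epilogue: pop r4=0xbd, sp=0xd4
epilogue: pop r0=0x6c, sp=0xd5
r4 is callee-saved → restored

REG = 0xbd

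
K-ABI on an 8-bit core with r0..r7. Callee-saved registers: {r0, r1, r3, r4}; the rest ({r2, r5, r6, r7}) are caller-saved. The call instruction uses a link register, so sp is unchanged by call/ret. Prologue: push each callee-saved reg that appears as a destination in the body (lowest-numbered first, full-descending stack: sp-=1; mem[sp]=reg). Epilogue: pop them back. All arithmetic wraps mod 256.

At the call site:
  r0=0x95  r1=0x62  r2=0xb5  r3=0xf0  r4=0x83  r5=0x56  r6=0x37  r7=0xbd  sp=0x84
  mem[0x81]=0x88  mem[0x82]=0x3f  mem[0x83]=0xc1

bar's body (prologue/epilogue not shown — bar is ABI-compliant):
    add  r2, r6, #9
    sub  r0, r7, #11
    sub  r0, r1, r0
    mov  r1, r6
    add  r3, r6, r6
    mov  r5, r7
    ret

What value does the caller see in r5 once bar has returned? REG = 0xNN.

prologue: push r0 -> mem[0x83]=0x95, sp=0x83
prologue: push r1 -> mem[0x82]=0x62, sp=0x82
prologue: push r3 -> mem[0x81]=0xf0, sp=0x81
body[0] add  r2, r6, #9 -> r2=0x40
body[1] sub  r0, r7, #11 -> r0=0xb2
body[2] sub  r0, r1, r0 -> r0=0xb0
body[3] mov  r1, r6 -> r1=0x37
body[4] add  r3, r6, r6 -> r3=0x6e
body[5] mov  r5, r7 -> r5=0xbd
epilogue: pop r3=0xf0, sp=0x82
epilogue: pop r1=0x62, sp=0x83
epilogue: pop r0=0x95, sp=0x84
r5 is caller-saved -> body value

REG = 0xbd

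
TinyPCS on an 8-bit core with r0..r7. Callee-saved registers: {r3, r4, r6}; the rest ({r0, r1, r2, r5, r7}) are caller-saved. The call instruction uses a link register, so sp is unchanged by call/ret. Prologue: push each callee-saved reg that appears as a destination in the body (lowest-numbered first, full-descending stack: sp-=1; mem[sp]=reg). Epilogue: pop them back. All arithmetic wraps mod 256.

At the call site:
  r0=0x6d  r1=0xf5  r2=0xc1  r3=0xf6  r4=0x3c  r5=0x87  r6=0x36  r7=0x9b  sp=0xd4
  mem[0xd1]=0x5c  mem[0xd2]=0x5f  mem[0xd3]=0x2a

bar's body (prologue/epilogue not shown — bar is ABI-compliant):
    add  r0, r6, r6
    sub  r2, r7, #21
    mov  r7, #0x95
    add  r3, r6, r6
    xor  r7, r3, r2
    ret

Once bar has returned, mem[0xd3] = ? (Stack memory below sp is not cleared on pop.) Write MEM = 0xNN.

MEM = 0xf6

prologue: push r3 -> mem[0xd3]=0xf6, sp=0xd3
body[0] add  r0, r6, r6 -> r0=0x6c
body[1] sub  r2, r7, #21 -> r2=0x86
body[2] mov  r7, #0x95 -> r7=0x95
body[3] add  r3, r6, r6 -> r3=0x6c
body[4] xor  r7, r3, r2 -> r7=0xea
epilogue: pop r3=0xf6, sp=0xd4
prologue pushed ['r3'] at ['0xd3']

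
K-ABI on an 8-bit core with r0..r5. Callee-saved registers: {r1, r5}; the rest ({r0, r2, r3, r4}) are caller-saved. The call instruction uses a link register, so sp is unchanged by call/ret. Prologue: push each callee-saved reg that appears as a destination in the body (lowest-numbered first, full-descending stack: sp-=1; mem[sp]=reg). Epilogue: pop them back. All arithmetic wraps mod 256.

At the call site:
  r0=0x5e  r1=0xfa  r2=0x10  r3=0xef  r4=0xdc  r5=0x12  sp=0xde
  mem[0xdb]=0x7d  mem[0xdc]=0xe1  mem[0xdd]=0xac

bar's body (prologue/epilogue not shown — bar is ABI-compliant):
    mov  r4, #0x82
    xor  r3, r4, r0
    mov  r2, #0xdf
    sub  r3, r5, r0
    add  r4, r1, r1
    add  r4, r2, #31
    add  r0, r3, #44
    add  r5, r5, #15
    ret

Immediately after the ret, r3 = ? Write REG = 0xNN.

REG = 0xb4

prologue: push r5 -> mem[0xdd]=0x12, sp=0xdd
body[0] mov  r4, #0x82 -> r4=0x82
body[1] xor  r3, r4, r0 -> r3=0xdc
body[2] mov  r2, #0xdf -> r2=0xdf
body[3] sub  r3, r5, r0 -> r3=0xb4
body[4] add  r4, r1, r1 -> r4=0xf4
body[5] add  r4, r2, #31 -> r4=0xfe
body[6] add  r0, r3, #44 -> r0=0xe0
body[7] add  r5, r5, #15 -> r5=0x21
epilogue: pop r5=0x12, sp=0xde
r3 is caller-saved -> body value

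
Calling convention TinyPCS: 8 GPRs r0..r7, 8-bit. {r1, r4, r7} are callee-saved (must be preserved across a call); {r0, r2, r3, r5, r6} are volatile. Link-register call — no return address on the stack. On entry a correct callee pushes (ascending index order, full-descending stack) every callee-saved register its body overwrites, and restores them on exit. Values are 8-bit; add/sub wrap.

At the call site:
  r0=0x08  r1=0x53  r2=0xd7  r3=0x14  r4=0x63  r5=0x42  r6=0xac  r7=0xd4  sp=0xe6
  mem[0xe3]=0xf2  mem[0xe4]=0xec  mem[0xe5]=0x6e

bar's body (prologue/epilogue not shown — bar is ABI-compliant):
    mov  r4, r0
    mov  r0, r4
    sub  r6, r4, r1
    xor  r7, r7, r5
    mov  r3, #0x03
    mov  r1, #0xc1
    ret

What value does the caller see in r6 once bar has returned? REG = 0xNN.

REG = 0xb5

prologue: push r1 → mem[0xe5]=0x53, sp=0xe5
prologue: push r4 → mem[0xe4]=0x63, sp=0xe4
prologue: push r7 → mem[0xe3]=0xd4, sp=0xe3
body[0] mov  r4, r0 → r4=0x08
body[1] mov  r0, r4 → r0=0x08
body[2] sub  r6, r4, r1 → r6=0xb5
body[3] xor  r7, r7, r5 → r7=0x96
body[4] mov  r3, #0x03 → r3=0x03
body[5] mov  r1, #0xc1 → r1=0xc1
epilogue: pop r7=0xd4, sp=0xe4
epilogue: pop r4=0x63, sp=0xe5
epilogue: pop r1=0x53, sp=0xe6
r6 is caller-saved → body value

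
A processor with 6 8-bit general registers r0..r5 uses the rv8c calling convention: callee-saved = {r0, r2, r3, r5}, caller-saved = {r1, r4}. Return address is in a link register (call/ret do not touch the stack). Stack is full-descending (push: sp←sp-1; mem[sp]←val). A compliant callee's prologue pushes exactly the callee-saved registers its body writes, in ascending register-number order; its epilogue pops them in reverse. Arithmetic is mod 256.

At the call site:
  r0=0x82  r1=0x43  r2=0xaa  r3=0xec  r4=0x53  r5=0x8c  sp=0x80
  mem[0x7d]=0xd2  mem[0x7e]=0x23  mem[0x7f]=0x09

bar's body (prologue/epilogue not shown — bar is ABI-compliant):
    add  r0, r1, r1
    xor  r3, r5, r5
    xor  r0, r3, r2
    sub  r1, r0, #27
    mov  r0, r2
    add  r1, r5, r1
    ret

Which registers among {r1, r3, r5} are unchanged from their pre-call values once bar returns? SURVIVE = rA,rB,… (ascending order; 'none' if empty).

prologue: push r0 -> mem[0x7f]=0x82, sp=0x7f
prologue: push r3 -> mem[0x7e]=0xec, sp=0x7e
body[0] add  r0, r1, r1 -> r0=0x86
body[1] xor  r3, r5, r5 -> r3=0x00
body[2] xor  r0, r3, r2 -> r0=0xaa
body[3] sub  r1, r0, #27 -> r1=0x8f
body[4] mov  r0, r2 -> r0=0xaa
body[5] add  r1, r5, r1 -> r1=0x1b
epilogue: pop r3=0xec, sp=0x7f
epilogue: pop r0=0x82, sp=0x80
r1: caller-saved, written=True
r3: callee-saved, written=True
r5: callee-saved, written=False

SURVIVE = r3,r5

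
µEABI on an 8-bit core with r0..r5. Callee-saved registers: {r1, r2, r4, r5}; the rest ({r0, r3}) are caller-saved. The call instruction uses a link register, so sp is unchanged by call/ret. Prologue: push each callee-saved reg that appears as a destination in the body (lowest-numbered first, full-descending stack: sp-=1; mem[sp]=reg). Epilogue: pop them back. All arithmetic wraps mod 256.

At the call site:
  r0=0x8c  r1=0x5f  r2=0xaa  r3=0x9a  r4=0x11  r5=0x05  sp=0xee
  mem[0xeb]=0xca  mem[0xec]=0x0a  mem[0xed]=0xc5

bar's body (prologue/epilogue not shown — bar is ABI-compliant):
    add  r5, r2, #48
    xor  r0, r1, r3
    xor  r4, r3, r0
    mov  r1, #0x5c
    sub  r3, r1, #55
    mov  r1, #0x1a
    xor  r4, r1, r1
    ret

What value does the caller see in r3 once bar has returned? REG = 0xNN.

prologue: push r1 -> mem[0xed]=0x5f, sp=0xed
prologue: push r4 -> mem[0xec]=0x11, sp=0xec
prologue: push r5 -> mem[0xeb]=0x05, sp=0xeb
body[0] add  r5, r2, #48 -> r5=0xda
body[1] xor  r0, r1, r3 -> r0=0xc5
body[2] xor  r4, r3, r0 -> r4=0x5f
body[3] mov  r1, #0x5c -> r1=0x5c
body[4] sub  r3, r1, #55 -> r3=0x25
body[5] mov  r1, #0x1a -> r1=0x1a
body[6] xor  r4, r1, r1 -> r4=0x00
epilogue: pop r5=0x05, sp=0xec
epilogue: pop r4=0x11, sp=0xed
epilogue: pop r1=0x5f, sp=0xee
r3 is caller-saved -> body value

REG = 0x25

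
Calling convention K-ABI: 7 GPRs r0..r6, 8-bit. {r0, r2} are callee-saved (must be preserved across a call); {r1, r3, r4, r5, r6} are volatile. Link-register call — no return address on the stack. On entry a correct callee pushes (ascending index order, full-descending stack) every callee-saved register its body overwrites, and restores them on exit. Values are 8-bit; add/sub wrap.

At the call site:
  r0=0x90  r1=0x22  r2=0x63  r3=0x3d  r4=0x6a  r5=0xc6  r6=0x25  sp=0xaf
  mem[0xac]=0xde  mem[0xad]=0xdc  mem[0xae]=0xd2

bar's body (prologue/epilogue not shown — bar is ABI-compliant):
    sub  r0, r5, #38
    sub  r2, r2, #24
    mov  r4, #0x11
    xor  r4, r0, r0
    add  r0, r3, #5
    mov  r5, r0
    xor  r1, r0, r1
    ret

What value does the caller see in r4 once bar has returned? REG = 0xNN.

REG = 0x00

prologue: push r0 -> mem[0xae]=0x90, sp=0xae
prologue: push r2 -> mem[0xad]=0x63, sp=0xad
body[0] sub  r0, r5, #38 -> r0=0xa0
body[1] sub  r2, r2, #24 -> r2=0x4b
body[2] mov  r4, #0x11 -> r4=0x11
body[3] xor  r4, r0, r0 -> r4=0x00
body[4] add  r0, r3, #5 -> r0=0x42
body[5] mov  r5, r0 -> r5=0x42
body[6] xor  r1, r0, r1 -> r1=0x60
epilogue: pop r2=0x63, sp=0xae
epilogue: pop r0=0x90, sp=0xaf
r4 is caller-saved -> body value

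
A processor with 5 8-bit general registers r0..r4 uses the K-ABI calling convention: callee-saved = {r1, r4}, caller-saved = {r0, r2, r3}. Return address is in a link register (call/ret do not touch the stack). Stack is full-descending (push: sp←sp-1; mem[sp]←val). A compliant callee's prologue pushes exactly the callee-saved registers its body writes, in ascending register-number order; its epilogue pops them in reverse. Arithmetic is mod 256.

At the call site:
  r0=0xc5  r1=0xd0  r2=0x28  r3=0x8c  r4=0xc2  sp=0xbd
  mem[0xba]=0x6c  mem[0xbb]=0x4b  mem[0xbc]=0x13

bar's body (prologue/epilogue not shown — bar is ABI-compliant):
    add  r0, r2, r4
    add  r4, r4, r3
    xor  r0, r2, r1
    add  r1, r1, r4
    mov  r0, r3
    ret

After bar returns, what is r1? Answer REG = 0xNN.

prologue: push r1 → mem[0xbc]=0xd0, sp=0xbc
prologue: push r4 → mem[0xbb]=0xc2, sp=0xbb
body[0] add  r0, r2, r4 → r0=0xea
body[1] add  r4, r4, r3 → r4=0x4e
body[2] xor  r0, r2, r1 → r0=0xf8
body[3] add  r1, r1, r4 → r1=0x1e
body[4] mov  r0, r3 → r0=0x8c
epilogue: pop r4=0xc2, sp=0xbc
epilogue: pop r1=0xd0, sp=0xbd
r1 is callee-saved → restored

REG = 0xd0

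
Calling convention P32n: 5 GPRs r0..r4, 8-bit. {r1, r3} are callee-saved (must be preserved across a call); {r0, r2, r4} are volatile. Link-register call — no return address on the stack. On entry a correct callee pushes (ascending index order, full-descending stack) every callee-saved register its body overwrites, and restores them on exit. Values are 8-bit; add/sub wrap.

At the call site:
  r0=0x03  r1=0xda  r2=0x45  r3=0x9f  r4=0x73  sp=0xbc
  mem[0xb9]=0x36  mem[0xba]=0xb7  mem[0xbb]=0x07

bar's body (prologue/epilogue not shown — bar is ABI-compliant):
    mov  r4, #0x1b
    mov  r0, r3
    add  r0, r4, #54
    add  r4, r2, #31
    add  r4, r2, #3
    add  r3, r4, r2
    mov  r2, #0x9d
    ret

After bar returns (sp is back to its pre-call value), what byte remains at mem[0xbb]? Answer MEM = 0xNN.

prologue: push r3 -> mem[0xbb]=0x9f, sp=0xbb
body[0] mov  r4, #0x1b -> r4=0x1b
body[1] mov  r0, r3 -> r0=0x9f
body[2] add  r0, r4, #54 -> r0=0x51
body[3] add  r4, r2, #31 -> r4=0x64
body[4] add  r4, r2, #3 -> r4=0x48
body[5] add  r3, r4, r2 -> r3=0x8d
body[6] mov  r2, #0x9d -> r2=0x9d
epilogue: pop r3=0x9f, sp=0xbc
prologue pushed ['r3'] at ['0xbb']

MEM = 0x9f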